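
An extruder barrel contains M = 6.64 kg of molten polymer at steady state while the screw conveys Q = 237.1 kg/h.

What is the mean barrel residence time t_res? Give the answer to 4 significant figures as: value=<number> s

Convert throughput: Q = 237.1 kg/h = 237.1/3600 = 0.0658611 kg/s
t_res = M / Q_s = 6.64 / 0.0658611 = 100.818 s

value=100.8 s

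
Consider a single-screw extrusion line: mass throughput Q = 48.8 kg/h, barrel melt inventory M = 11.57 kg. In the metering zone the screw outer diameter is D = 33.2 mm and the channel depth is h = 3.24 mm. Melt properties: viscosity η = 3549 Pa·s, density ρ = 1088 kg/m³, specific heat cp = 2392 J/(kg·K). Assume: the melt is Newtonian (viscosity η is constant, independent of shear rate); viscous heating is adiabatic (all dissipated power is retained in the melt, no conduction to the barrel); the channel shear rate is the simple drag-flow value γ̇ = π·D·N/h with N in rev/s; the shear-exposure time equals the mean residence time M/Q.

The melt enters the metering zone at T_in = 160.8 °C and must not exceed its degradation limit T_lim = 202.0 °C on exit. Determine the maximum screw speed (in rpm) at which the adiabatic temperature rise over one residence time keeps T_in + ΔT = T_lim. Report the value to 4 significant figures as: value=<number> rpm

Q_s = Q / 3600 = 48.8 / 3600 = 0.0135556 kg/s
t_res = M / Q_s = 11.57 / 0.0135556 = 853.525 s
Convert to metres: D = 0.0332 m, h = 0.00324 m
ΔT_a = T_lim − T_in = 202.0 − 160.8 = 41.2 K
γ̇_max² = ΔT_a·ρ·cp / (η·t_res) = [41.2 × 1088 × 2392] / [3549 × 853.525] = 35.3969 s⁻²
Take the square root: γ̇_max = √(35.3969) = 5.94953 s⁻¹
Solve γ̇ = πDN/h for N: N_max = γ̇_max·h/(π·D) = 5.94953 × 0.00324 / (π × 0.0332) = 0.184816 rev/s = 11.089 rpm

value=11.09 rpm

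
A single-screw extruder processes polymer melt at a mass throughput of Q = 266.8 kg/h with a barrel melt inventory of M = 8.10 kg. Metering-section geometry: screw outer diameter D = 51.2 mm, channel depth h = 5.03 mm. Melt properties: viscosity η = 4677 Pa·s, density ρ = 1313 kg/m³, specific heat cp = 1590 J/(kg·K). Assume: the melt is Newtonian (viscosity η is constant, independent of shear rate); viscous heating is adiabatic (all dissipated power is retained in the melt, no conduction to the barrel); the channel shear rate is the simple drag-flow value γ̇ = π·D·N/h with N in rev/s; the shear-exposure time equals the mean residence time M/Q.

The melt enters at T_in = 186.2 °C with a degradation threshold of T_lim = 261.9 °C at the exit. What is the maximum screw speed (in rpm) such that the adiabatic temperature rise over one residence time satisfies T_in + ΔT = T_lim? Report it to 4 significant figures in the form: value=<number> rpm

value=32.99 rpm

Q_s = Q / 3600 = 266.8 / 3600 = 0.0741111 kg/s
Mean residence time: t_res = M/Q_s = 8.10 kg / 0.0741111 kg/s = 109.295 s
Convert to metres: D = 0.0512 m, h = 0.00503 m
ΔT_a = T_lim − T_in = 261.9 °C − 186.2 °C = 75.7 K
Invert ΔT = ηγ̇²t_res/(ρcp) for γ̇: γ̇_max² = ΔT_a ρ cp / (η t_res) = 75.7·1313·1590 / (4677·109.295) = 309.164 s⁻²
γ̇_max = √309.164 = 17.5831 s⁻¹
Solve γ̇ = πDN/h for N: N_max = γ̇_max·h/(π·D) = 17.5831 × 0.00503 / (π × 0.0512) = 0.549848 rev/s = 32.9909 rpm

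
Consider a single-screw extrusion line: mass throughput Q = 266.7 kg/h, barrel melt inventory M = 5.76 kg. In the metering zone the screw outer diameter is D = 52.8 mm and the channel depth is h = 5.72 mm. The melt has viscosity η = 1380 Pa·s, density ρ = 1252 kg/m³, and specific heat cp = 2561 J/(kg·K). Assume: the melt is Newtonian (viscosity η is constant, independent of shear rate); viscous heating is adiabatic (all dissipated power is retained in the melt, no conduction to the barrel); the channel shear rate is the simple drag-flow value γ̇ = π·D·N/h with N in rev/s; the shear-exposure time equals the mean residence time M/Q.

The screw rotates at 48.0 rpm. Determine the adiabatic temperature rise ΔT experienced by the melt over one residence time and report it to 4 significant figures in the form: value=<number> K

Throughput in SI: Q_s = 266.7 kg/h ÷ 3600 s/h = 0.0740833 kg/s
t_res = M / Q_s = 5.76 ÷ 0.0740833 = 77.7503 s
Geometry in metres: D = 52.8 mm → 0.0528 m, h = 5.72 mm → 0.00572 m; screw speed N = 48.0 rpm = 0.8 rev/s
γ̇ = π D N / h = (π)(0.0528)(0.8) / 0.00572 = 23.1995 s⁻¹
ΔT = η·γ̇²·t_res/(ρ·cp) = [1380 × 23.1995² × 77.7503] / [1252 × 2561] = 18.0104 K

value=18.01 K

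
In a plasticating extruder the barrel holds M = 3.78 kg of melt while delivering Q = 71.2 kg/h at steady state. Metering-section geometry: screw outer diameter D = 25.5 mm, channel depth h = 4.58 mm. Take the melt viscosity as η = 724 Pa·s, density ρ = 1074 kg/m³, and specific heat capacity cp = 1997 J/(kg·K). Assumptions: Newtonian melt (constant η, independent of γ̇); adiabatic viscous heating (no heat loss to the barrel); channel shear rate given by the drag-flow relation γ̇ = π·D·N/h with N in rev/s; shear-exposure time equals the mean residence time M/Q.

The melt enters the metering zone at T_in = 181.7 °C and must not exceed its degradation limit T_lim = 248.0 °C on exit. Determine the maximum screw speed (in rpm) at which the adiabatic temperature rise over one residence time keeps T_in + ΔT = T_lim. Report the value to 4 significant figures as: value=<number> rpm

value=110.0 rpm

Q_s = Q / 3600 = 71.2 / 3600 = 0.0197778 kg/s
t_res = M / Q_s = 3.78 ÷ 0.0197778 = 191.124 s
D = 25.5 mm = 0.0255 m;  h = 4.58 mm = 0.00458 m
ΔT_a = T_lim − T_in = 248.0 − 181.7 = 66.3 K
γ̇_max² = ΔT_a·ρ·cp/(η·t_res) = 66.3·1074·1997/(724·191.124) = 1027.64 s⁻²
γ̇_max = √1027.64 = 32.0569 s⁻¹
N_max = γ̇_max h / (πD) = 32.0569·0.00458/(π·0.0255) = 1.83272 rev/s → ×60 = 109.963 rpm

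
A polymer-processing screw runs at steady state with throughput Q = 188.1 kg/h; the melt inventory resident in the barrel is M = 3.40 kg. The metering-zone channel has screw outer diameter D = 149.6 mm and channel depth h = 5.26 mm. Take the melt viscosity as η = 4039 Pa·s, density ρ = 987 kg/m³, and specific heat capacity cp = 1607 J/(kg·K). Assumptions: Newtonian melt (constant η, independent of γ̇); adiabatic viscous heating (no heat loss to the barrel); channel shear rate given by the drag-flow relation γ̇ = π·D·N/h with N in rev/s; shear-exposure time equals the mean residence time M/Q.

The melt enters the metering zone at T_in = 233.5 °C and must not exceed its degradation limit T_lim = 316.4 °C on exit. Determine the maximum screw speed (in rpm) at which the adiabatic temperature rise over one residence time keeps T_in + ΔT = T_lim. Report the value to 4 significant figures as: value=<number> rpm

value=15.02 rpm

Convert throughput: Q = 188.1 kg/h = 188.1/3600 = 0.05225 kg/s
t_res = M / Q_s = 3.40 ÷ 0.05225 = 65.0718 s
D = 149.6 mm = 0.1496 m;  h = 5.26 mm = 0.00526 m
ΔT_a = T_lim − T_in = 316.4 − 233.5 = 82.9 K
Invert ΔT = ηγ̇²t_res/(ρcp) for γ̇: γ̇_max² = ΔT_a ρ cp / (η t_res) = 82.9·987·1607 / (4039·65.0718) = 500.289 s⁻²
γ̇_max = √500.289 = 22.3671 s⁻¹
N_max = γ̇_max h / (πD) = 22.3671·0.00526/(π·0.1496) = 0.250331 rev/s → ×60 = 15.0199 rpm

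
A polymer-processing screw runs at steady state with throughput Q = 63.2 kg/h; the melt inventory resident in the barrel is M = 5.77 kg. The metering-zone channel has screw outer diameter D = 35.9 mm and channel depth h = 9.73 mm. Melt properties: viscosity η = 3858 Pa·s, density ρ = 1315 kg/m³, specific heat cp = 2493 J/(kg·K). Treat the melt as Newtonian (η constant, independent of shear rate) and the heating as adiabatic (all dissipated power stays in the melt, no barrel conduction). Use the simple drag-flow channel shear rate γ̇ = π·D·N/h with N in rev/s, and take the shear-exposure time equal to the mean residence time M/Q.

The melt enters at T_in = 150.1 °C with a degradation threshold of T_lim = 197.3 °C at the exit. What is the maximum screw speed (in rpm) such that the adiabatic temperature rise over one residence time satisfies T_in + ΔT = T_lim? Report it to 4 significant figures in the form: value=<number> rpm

Convert throughput: Q = 63.2 kg/h = 63.2/3600 = 0.0175556 kg/s
Mean residence time: t_res = M/Q_s = 5.77 kg / 0.0175556 kg/s = 328.671 s
D = 35.9 mm = 0.0359 m;  h = 9.73 mm = 0.00973 m
Allowable rise: ΔT_a = T_lim − T_in = 197.3 − 150.1 = 47.2 K
γ̇_max² = ΔT_a·ρ·cp/(η·t_res) = 47.2·1315·2493/(3858·328.671) = 122.03 s⁻²
Take the square root: γ̇_max = √(122.03) = 11.0467 s⁻¹
Solve γ̇ = πDN/h for N: N_max = γ̇_max·h/(π·D) = 11.0467 × 0.00973 / (π × 0.0359) = 0.95302 rev/s = 57.1812 rpm

value=57.18 rpm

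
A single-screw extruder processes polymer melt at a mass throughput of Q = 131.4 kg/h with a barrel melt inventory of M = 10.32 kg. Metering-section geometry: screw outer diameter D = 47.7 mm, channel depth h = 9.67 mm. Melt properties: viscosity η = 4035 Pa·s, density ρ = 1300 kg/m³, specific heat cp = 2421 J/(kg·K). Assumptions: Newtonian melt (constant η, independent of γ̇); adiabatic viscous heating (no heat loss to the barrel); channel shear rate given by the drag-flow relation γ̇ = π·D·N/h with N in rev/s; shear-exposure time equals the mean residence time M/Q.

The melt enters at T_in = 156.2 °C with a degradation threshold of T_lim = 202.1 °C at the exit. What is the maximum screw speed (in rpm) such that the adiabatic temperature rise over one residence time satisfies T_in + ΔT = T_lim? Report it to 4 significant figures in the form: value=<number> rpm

Convert throughput: Q = 131.4 kg/h = 131.4/3600 = 0.0365 kg/s
Mean residence time: t_res = M/Q_s = 10.32 kg / 0.0365 kg/s = 282.74 s
D = 47.7 mm = 0.0477 m;  h = 9.67 mm = 0.00967 m
ΔT_a = T_lim − T_in = 202.1 °C − 156.2 °C = 45.9 K
γ̇_max² = ΔT_a·ρ·cp/(η·t_res) = 45.9·1300·2421/(4035·282.74) = 126.625 s⁻²
γ̇_max = sqrt(126.625) = 11.2528 s⁻¹
N_max = γ̇_max·h / (π·D) = 11.2528 · 0.00967 / (π · 0.0477) = 0.726137 rev/s = 43.5682 rpm

value=43.57 rpm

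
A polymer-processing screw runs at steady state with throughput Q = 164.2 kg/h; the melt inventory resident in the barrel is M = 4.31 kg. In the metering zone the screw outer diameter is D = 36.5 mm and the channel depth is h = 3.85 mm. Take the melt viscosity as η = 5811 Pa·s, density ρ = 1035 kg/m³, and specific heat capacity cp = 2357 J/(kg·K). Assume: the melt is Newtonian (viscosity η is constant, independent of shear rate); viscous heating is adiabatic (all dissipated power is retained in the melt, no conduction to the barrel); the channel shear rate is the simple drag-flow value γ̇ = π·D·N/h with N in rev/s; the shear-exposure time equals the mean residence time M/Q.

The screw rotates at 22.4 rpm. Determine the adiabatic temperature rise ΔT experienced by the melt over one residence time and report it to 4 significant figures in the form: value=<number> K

Throughput in SI: Q_s = 164.2 kg/h ÷ 3600 s/h = 0.0456111 kg/s
t_res = M / Q_s = 4.31 / 0.0456111 = 94.4945 s
D = 36.5 mm = 0.0365 m;  h = 3.85 mm = 0.00385 m;  N = 22.4 rpm / 60 = 0.373333 rev/s
γ̇ = π D N / h = (π)(0.0365)(0.373333) / 0.00385 = 11.1193 s⁻¹
ΔT = η·γ̇²·t_res / (ρ·cp) = 5811 · (11.1193)² · 94.4945 / (1035 · 2357) = 27.8301 K

value=27.83 K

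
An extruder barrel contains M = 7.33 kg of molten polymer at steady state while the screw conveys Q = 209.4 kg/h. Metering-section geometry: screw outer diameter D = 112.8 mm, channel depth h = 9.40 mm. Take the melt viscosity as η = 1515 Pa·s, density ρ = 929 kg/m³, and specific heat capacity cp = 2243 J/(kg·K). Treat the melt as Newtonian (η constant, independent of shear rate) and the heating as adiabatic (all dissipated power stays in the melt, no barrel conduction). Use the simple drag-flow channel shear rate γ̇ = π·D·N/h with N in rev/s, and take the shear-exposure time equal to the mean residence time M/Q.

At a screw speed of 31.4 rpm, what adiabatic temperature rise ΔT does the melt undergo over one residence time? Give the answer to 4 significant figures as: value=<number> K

value=35.66 K

Convert throughput: Q = 209.4 kg/h = 209.4/3600 = 0.0581667 kg/s
t_res = M / Q_s = 7.33 ÷ 0.0581667 = 126.017 s
Convert to SI: D = 0.1128 m, h = 0.0094 m, N = 31.4/60 = 0.523333 rev/s
γ̇ = π D N / h = (π)(0.1128)(0.523333) / 0.0094 = 19.7292 s⁻¹
Adiabatic rise: ΔT = η γ̇² t_res / (ρ cp) = 1515·(19.7292)²·126.017 / (929·2243) = 35.6629 K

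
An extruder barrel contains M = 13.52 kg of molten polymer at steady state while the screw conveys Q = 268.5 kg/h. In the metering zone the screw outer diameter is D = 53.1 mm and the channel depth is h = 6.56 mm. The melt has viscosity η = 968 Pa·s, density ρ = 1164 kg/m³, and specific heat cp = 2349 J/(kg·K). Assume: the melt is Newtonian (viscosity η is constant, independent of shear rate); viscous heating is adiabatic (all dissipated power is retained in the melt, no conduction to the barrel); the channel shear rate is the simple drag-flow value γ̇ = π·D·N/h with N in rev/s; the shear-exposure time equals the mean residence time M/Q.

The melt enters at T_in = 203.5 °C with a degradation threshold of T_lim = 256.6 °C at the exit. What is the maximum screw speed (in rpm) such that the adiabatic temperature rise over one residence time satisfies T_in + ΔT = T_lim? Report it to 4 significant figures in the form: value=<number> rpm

value=67.87 rpm

Throughput in SI: Q_s = 268.5 kg/h ÷ 3600 s/h = 0.0745833 kg/s
t_res = M / Q_s = 13.52 ÷ 0.0745833 = 181.274 s
Convert to metres: D = 0.0531 m, h = 0.00656 m
Allowable rise: ΔT_a = T_lim − T_in = 256.6 − 203.5 = 53.1 K
γ̇_max² = ΔT_a·ρ·cp / (η·t_res) = [53.1 × 1164 × 2349] / [968 × 181.274] = 827.409 s⁻²
Take the square root: γ̇_max = √(827.409) = 28.7647 s⁻¹
Solve γ̇ = πDN/h for N: N_max = γ̇_max·h/(π·D) = 28.7647 × 0.00656 / (π × 0.0531) = 1.13115 rev/s = 67.8689 rpm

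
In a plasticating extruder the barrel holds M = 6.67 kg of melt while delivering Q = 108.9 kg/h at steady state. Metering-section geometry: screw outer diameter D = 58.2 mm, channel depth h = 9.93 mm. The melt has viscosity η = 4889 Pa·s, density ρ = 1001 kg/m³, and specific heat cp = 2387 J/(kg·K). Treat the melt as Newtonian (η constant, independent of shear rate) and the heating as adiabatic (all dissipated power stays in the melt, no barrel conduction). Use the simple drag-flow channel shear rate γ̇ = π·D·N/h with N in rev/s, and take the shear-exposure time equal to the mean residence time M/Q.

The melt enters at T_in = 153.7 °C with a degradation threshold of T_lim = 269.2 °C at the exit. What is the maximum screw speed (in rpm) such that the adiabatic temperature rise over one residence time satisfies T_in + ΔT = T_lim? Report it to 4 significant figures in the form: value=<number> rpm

Q_s = Q / 3600 = 108.9 / 3600 = 0.03025 kg/s
Mean residence time: t_res = M/Q_s = 6.67 kg / 0.03025 kg/s = 220.496 s
Geometry in SI: D = 58.2 mm → 0.0582 m, h = 9.93 mm → 0.00993 m
ΔT_a = T_lim − T_in = 269.2 − 153.7 = 115.5 K
γ̇_max² = ΔT_a·ρ·cp/(η·t_res) = 115.5·1001·2387/(4889·220.496) = 256.005 s⁻²
γ̇_max = √256.005 = 16.0001 s⁻¹
Solve γ̇ = πDN/h for N: N_max = γ̇_max·h/(π·D) = 16.0001 × 0.00993 / (π × 0.0582) = 0.868961 rev/s = 52.1377 rpm

value=52.14 rpm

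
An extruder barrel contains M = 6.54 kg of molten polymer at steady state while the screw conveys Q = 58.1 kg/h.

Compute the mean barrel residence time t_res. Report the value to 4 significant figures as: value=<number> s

value=405.2 s

Q_s = Q / 3600 = 58.1 / 3600 = 0.0161389 kg/s
t_res = M / Q_s = 6.54 ÷ 0.0161389 = 405.232 s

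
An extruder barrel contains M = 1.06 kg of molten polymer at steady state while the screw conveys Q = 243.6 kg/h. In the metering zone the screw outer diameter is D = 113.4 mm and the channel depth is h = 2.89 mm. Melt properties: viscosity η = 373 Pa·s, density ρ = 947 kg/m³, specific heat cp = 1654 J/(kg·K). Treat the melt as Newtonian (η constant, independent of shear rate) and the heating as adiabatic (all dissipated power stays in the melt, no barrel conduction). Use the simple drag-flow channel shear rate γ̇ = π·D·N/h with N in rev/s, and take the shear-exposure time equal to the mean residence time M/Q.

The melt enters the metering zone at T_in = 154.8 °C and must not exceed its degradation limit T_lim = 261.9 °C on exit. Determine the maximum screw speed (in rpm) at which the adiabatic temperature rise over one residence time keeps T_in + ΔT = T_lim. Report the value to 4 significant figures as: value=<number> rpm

Q_s = Q / 3600 = 243.6 / 3600 = 0.0676667 kg/s
t_res = M / Q_s = 1.06 / 0.0676667 = 15.665 s
D = 113.4 mm = 0.1134 m;  h = 2.89 mm = 0.00289 m
Allowable rise: ΔT_a = T_lim − T_in = 261.9 − 154.8 = 107.1 K
γ̇_max² = ΔT_a·ρ·cp/(η·t_res) = 107.1·947·1654/(373·15.665) = 28710.1 s⁻²
γ̇_max = √28710.1 = 169.441 s⁻¹
N_max = γ̇_max h / (πD) = 169.441·0.00289/(π·0.1134) = 1.37452 rev/s → ×60 = 82.4715 rpm

value=82.47 rpm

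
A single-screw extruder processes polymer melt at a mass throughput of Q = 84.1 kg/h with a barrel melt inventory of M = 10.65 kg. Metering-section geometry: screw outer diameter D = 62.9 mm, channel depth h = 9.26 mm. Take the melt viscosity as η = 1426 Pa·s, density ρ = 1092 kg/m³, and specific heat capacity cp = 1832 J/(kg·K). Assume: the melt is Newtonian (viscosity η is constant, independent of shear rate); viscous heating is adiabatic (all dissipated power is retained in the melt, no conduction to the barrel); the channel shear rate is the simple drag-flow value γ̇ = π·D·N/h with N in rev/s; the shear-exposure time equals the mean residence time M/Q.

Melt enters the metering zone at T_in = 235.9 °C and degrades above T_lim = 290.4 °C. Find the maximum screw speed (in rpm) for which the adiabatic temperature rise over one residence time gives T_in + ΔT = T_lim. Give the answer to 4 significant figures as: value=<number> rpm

value=36.41 rpm

Convert throughput: Q = 84.1 kg/h = 84.1/3600 = 0.0233611 kg/s
t_res = M / Q_s = 10.65 ÷ 0.0233611 = 455.886 s
Geometry in SI: D = 62.9 mm → 0.0629 m, h = 9.26 mm → 0.00926 m
ΔT_a = T_lim − T_in = 290.4 °C − 235.9 °C = 54.5 K
γ̇_max² = ΔT_a·ρ·cp / (η·t_res) = [54.5 × 1092 × 1832] / [1426 × 455.886] = 167.714 s⁻²
γ̇_max = sqrt(167.714) = 12.9504 s⁻¹
Solve γ̇ = πDN/h for N: N_max = γ̇_max·h/(π·D) = 12.9504 × 0.00926 / (π × 0.0629) = 0.606869 rev/s = 36.4121 rpm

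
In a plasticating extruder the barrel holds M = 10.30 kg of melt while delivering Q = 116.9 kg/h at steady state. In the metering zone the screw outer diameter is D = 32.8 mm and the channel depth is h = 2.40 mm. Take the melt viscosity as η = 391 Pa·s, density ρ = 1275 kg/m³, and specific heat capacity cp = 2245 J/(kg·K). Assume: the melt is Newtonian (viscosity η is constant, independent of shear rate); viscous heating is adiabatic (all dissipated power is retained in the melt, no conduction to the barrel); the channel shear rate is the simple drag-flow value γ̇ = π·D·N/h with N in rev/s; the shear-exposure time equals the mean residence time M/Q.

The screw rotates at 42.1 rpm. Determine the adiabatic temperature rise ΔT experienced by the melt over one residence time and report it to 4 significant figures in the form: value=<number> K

value=39.32 K

Q_s = Q / 3600 = 116.9 / 3600 = 0.0324722 kg/s
t_res = M / Q_s = 10.30 / 0.0324722 = 317.194 s
Geometry in metres: D = 32.8 mm → 0.0328 m, h = 2.40 mm → 0.0024 m; screw speed N = 42.1 rpm = 0.701667 rev/s
Shear rate: γ̇ = πDN/h = π·0.0328·0.701667/0.0024 = 30.1261 s⁻¹
Adiabatic rise: ΔT = η γ̇² t_res / (ρ cp) = 391·(30.1261)²·317.194 / (1275·2245) = 39.3244 K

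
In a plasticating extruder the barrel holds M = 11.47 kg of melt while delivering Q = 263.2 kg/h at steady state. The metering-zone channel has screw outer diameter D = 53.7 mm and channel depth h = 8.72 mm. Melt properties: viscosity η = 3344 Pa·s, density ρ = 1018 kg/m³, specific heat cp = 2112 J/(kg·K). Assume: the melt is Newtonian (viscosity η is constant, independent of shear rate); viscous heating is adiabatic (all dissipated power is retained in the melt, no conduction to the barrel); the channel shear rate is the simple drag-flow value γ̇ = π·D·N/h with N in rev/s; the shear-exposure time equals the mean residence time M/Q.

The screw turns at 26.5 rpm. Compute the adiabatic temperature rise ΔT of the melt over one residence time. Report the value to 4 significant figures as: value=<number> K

value=17.82 K

Q_s = Q / 3600 = 263.2 / 3600 = 0.0731111 kg/s
t_res = M / Q_s = 11.47 / 0.0731111 = 156.884 s
D = 53.7 mm = 0.0537 m;  h = 8.72 mm = 0.00872 m;  N = 26.5 rpm / 60 = 0.441667 rev/s
γ̇ = π·D·N / h = π · 0.0537 · 0.441667 / 0.00872 = 8.54481 s⁻¹
ΔT = η·γ̇²·t_res/(ρ·cp) = [3344 × 8.54481² × 156.884] / [1018 × 2112] = 17.816 K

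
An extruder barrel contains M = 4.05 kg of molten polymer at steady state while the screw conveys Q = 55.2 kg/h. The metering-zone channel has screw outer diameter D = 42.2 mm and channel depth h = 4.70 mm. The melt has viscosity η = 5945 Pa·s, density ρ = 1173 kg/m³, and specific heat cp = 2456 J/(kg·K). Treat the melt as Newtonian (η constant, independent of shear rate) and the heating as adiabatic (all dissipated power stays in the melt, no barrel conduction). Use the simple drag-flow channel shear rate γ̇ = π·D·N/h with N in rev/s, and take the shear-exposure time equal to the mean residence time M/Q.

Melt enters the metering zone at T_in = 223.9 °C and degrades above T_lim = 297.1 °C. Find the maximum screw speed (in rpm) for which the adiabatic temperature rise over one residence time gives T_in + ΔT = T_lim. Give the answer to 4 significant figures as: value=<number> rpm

Convert throughput: Q = 55.2 kg/h = 55.2/3600 = 0.0153333 kg/s
Mean residence time: t_res = M/Q_s = 4.05 kg / 0.0153333 kg/s = 264.13 s
Convert to metres: D = 0.0422 m, h = 0.0047 m
ΔT_a = T_lim − T_in = 297.1 − 223.9 = 73.2 K
Invert ΔT = ηγ̇²t_res/(ρcp) for γ̇: γ̇_max² = ΔT_a ρ cp / (η t_res) = 73.2·1173·2456 / (5945·264.13) = 134.297 s⁻²
γ̇_max = sqrt(134.297) = 11.5887 s⁻¹
N_max = γ̇_max h / (πD) = 11.5887·0.0047/(π·0.0422) = 0.410837 rev/s → ×60 = 24.6502 rpm

value=24.65 rpm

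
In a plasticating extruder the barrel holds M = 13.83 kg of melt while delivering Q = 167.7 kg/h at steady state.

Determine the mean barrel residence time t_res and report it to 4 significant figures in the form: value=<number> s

Convert throughput: Q = 167.7 kg/h = 167.7/3600 = 0.0465833 kg/s
t_res = M / Q_s = 13.83 ÷ 0.0465833 = 296.887 s

value=296.9 s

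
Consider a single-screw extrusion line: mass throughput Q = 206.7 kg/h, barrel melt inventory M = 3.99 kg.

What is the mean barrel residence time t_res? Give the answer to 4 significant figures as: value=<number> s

value=69.49 s

Q_s = Q / 3600 = 206.7 / 3600 = 0.0574167 kg/s
Mean residence time: t_res = M/Q_s = 3.99 kg / 0.0574167 kg/s = 69.492 s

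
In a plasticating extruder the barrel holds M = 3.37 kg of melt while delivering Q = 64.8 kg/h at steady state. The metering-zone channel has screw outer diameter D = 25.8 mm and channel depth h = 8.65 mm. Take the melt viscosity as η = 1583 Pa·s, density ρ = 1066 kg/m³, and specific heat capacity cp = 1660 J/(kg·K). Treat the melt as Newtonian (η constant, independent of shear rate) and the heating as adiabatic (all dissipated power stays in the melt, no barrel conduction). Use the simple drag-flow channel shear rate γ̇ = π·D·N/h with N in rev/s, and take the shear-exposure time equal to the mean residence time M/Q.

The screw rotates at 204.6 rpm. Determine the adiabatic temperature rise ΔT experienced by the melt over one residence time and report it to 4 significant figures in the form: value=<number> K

value=171.0 K

Q_s = Q / 3600 = 64.8 / 3600 = 0.018 kg/s
Mean residence time: t_res = M/Q_s = 3.37 kg / 0.018 kg/s = 187.222 s
Geometry in metres: D = 25.8 mm → 0.0258 m, h = 8.65 mm → 0.00865 m; screw speed N = 204.6 rpm = 3.41 rev/s
Shear rate: γ̇ = πDN/h = π·0.0258·3.41/0.00865 = 31.9527 s⁻¹
ΔT = η·γ̇²·t_res / (ρ·cp) = 1583 · (31.9527)² · 187.222 / (1066 · 1660) = 170.997 K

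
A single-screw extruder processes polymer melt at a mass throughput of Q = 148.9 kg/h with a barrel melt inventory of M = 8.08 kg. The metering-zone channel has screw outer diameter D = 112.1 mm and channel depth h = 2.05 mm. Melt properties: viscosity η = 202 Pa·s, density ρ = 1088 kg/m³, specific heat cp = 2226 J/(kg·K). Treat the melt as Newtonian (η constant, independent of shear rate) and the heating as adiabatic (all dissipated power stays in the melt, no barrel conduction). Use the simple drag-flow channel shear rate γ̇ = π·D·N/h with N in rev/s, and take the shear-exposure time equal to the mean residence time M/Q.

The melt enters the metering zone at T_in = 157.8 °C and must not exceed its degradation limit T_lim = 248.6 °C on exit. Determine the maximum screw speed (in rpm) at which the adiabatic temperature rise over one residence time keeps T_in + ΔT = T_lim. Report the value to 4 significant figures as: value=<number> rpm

Convert throughput: Q = 148.9 kg/h = 148.9/3600 = 0.0413611 kg/s
t_res = M / Q_s = 8.08 / 0.0413611 = 195.353 s
D = 112.1 mm = 0.1121 m;  h = 2.05 mm = 0.00205 m
ΔT_a = T_lim − T_in = 248.6 °C − 157.8 °C = 90.8 K
γ̇_max² = ΔT_a·ρ·cp/(η·t_res) = 90.8·1088·2226/(202·195.353) = 5572.75 s⁻²
γ̇_max = √5572.75 = 74.6508 s⁻¹
N_max = γ̇_max h / (πD) = 74.6508·0.00205/(π·0.1121) = 0.434543 rev/s → ×60 = 26.0726 rpm

value=26.07 rpm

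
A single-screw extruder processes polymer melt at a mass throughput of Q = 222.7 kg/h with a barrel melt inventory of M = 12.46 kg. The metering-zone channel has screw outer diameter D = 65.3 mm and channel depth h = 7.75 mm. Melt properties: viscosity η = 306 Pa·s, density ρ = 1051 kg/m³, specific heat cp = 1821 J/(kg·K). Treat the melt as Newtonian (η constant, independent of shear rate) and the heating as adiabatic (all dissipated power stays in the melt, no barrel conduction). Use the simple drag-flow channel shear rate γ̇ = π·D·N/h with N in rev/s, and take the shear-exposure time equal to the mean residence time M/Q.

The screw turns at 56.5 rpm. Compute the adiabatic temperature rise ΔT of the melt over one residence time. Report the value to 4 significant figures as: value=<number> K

value=20.01 K

Convert throughput: Q = 222.7 kg/h = 222.7/3600 = 0.0618611 kg/s
t_res = M / Q_s = 12.46 / 0.0618611 = 201.419 s
Geometry in metres: D = 65.3 mm → 0.0653 m, h = 7.75 mm → 0.00775 m; screw speed N = 56.5 rpm = 0.941667 rev/s
γ̇ = π·D·N / h = π · 0.0653 · 0.941667 / 0.00775 = 24.9263 s⁻¹
Adiabatic rise: ΔT = η γ̇² t_res / (ρ cp) = 306·(24.9263)²·201.419 / (1051·1821) = 20.009 K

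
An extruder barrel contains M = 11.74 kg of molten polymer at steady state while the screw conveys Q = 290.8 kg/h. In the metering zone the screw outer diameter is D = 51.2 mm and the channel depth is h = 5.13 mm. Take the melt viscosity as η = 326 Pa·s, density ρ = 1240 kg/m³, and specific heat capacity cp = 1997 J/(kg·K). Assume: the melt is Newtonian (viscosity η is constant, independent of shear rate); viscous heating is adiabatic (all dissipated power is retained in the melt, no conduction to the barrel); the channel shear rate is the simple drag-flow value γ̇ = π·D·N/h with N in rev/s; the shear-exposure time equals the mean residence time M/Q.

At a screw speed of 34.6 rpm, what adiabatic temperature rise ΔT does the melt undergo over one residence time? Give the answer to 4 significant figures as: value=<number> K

value=6.255 K

Q_s = Q / 3600 = 290.8 / 3600 = 0.0807778 kg/s
t_res = M / Q_s = 11.74 / 0.0807778 = 145.337 s
Convert to SI: D = 0.0512 m, h = 0.00513 m, N = 34.6/60 = 0.576667 rev/s
γ̇ = π D N / h = (π)(0.0512)(0.576667) / 0.00513 = 18.0812 s⁻¹
ΔT = η·γ̇²·t_res/(ρ·cp) = [326 × 18.0812² × 145.337] / [1240 × 1997] = 6.25531 K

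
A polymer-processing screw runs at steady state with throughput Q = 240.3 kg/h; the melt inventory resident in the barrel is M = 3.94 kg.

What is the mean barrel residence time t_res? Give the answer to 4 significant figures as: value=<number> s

value=59.03 s

Q_s = Q / 3600 = 240.3 / 3600 = 0.06675 kg/s
t_res = M / Q_s = 3.94 ÷ 0.06675 = 59.0262 s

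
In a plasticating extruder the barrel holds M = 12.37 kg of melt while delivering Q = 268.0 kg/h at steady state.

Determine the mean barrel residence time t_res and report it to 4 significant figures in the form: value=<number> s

value=166.2 s

Throughput in SI: Q_s = 268.0 kg/h ÷ 3600 s/h = 0.0744444 kg/s
Mean residence time: t_res = M/Q_s = 12.37 kg / 0.0744444 kg/s = 166.164 s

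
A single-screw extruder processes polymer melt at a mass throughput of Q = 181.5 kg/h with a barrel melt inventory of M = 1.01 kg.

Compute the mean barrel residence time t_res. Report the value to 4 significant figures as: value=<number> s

value=20.03 s

Q_s = Q / 3600 = 181.5 / 3600 = 0.0504167 kg/s
Mean residence time: t_res = M/Q_s = 1.01 kg / 0.0504167 kg/s = 20.0331 s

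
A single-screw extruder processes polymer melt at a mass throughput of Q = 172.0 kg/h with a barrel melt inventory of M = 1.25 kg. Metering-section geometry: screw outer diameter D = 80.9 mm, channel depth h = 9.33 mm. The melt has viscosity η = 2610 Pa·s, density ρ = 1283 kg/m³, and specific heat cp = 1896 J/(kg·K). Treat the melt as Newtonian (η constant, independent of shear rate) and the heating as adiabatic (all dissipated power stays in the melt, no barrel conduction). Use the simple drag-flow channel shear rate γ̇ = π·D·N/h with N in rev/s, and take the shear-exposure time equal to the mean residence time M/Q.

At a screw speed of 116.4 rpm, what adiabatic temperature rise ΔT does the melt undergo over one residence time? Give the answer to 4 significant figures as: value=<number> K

value=78.40 K

Convert throughput: Q = 172.0 kg/h = 172.0/3600 = 0.0477778 kg/s
t_res = M / Q_s = 1.25 / 0.0477778 = 26.1628 s
Convert to SI: D = 0.0809 m, h = 0.00933 m, N = 116.4/60 = 1.94 rev/s
γ̇ = π·D·N / h = π · 0.0809 · 1.94 / 0.00933 = 52.8468 s⁻¹
Adiabatic rise: ΔT = η γ̇² t_res / (ρ cp) = 2610·(52.8468)²·26.1628 / (1283·1896) = 78.3965 K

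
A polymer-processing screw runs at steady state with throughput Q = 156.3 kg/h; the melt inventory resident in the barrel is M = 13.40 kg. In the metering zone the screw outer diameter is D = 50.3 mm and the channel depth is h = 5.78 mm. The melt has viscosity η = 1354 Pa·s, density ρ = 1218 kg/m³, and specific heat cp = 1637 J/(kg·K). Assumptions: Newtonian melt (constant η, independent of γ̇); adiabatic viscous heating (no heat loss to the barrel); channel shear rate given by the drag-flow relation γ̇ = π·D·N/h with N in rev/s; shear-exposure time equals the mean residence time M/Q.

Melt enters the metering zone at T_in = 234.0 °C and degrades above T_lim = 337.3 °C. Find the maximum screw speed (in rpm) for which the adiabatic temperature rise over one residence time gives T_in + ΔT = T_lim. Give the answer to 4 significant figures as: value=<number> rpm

Throughput in SI: Q_s = 156.3 kg/h ÷ 3600 s/h = 0.0434167 kg/s
t_res = M / Q_s = 13.40 ÷ 0.0434167 = 308.637 s
Convert to metres: D = 0.0503 m, h = 0.00578 m
Allowable rise: ΔT_a = T_lim − T_in = 337.3 − 234.0 = 103.3 K
Invert ΔT = ηγ̇²t_res/(ρcp) for γ̇: γ̇_max² = ΔT_a ρ cp / (η t_res) = 103.3·1218·1637 / (1354·308.637) = 492.867 s⁻²
γ̇_max = sqrt(492.867) = 22.2006 s⁻¹
N_max = γ̇_max h / (πD) = 22.2006·0.00578/(π·0.0503) = 0.812035 rev/s → ×60 = 48.7221 rpm

value=48.72 rpm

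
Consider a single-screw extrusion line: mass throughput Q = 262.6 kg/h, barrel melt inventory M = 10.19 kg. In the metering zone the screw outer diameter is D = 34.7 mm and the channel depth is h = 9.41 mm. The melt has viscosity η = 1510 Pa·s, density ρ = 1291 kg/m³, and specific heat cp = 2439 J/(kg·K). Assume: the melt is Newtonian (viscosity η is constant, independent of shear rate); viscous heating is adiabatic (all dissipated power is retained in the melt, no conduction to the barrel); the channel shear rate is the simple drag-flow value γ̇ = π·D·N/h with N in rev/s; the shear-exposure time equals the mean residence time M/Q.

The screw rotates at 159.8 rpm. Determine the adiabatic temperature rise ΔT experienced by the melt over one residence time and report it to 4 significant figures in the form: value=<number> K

Convert throughput: Q = 262.6 kg/h = 262.6/3600 = 0.0729444 kg/s
Mean residence time: t_res = M/Q_s = 10.19 kg / 0.0729444 kg/s = 139.695 s
Convert to SI: D = 0.0347 m, h = 0.00941 m, N = 159.8/60 = 2.66333 rev/s
Shear rate: γ̇ = πDN/h = π·0.0347·2.66333/0.00941 = 30.8543 s⁻¹
ΔT = η·γ̇²·t_res/(ρ·cp) = [1510 × 30.8543² × 139.695] / [1291 × 2439] = 63.7751 K

value=63.78 K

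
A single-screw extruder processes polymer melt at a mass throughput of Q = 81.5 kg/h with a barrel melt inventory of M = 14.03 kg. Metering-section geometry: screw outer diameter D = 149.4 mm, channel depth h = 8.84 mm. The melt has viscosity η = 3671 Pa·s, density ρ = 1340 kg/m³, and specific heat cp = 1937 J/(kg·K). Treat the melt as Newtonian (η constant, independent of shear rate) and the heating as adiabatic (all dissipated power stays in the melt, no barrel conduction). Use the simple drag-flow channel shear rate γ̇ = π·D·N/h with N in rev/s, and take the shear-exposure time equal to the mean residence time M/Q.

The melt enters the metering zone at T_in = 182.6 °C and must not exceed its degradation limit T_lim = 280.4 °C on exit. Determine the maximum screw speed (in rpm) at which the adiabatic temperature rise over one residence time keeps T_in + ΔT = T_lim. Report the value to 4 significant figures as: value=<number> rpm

value=11.94 rpm

Convert throughput: Q = 81.5 kg/h = 81.5/3600 = 0.0226389 kg/s
Mean residence time: t_res = M/Q_s = 14.03 kg / 0.0226389 kg/s = 619.73 s
Convert to metres: D = 0.1494 m, h = 0.00884 m
ΔT_a = T_lim − T_in = 280.4 °C − 182.6 °C = 97.8 K
γ̇_max² = ΔT_a·ρ·cp/(η·t_res) = 97.8·1340·1937/(3671·619.73) = 111.58 s⁻²
Take the square root: γ̇_max = √(111.58) = 10.5631 s⁻¹
N_max = γ̇_max·h / (π·D) = 10.5631 · 0.00884 / (π · 0.1494) = 0.19895 rev/s = 11.937 rpm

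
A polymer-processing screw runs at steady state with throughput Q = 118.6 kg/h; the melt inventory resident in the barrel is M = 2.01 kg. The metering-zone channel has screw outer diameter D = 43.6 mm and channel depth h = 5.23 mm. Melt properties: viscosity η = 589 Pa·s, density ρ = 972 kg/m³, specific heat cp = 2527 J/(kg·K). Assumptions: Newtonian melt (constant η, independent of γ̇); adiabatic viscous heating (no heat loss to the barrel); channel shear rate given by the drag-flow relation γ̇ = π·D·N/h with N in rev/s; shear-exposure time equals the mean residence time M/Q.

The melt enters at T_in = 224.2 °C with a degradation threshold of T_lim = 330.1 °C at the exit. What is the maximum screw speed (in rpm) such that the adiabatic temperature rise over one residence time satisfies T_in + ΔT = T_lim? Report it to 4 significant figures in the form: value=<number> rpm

value=194.9 rpm

Convert throughput: Q = 118.6 kg/h = 118.6/3600 = 0.0329444 kg/s
t_res = M / Q_s = 2.01 ÷ 0.0329444 = 61.0118 s
Geometry in SI: D = 43.6 mm → 0.0436 m, h = 5.23 mm → 0.00523 m
Allowable rise: ΔT_a = T_lim − T_in = 330.1 − 224.2 = 105.9 K
γ̇_max² = ΔT_a·ρ·cp / (η·t_res) = [105.9 × 972 × 2527] / [589 × 61.0118] = 7238.33 s⁻²
γ̇_max = sqrt(7238.33) = 85.0784 s⁻¹
N_max = γ̇_max h / (πD) = 85.0784·0.00523/(π·0.0436) = 3.24851 rev/s → ×60 = 194.911 rpm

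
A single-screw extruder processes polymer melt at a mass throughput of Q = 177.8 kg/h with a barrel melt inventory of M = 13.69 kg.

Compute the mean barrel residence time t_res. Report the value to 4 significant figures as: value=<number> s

Q_s = Q / 3600 = 177.8 / 3600 = 0.0493889 kg/s
Mean residence time: t_res = M/Q_s = 13.69 kg / 0.0493889 kg/s = 277.188 s

value=277.2 s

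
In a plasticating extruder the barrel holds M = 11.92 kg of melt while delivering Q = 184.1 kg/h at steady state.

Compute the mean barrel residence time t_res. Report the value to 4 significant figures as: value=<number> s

value=233.1 s

Q_s = Q / 3600 = 184.1 / 3600 = 0.0511389 kg/s
t_res = M / Q_s = 11.92 ÷ 0.0511389 = 233.091 s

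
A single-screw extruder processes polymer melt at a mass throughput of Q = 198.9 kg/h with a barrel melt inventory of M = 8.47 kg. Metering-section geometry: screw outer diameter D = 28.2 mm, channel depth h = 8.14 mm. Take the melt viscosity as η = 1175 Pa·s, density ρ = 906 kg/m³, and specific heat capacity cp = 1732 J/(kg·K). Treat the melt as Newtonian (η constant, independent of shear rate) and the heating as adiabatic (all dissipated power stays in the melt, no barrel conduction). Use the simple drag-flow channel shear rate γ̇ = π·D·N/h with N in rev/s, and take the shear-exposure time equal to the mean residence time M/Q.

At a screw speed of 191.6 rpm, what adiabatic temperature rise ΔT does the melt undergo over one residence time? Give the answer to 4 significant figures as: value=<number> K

value=138.7 K

Convert throughput: Q = 198.9 kg/h = 198.9/3600 = 0.05525 kg/s
t_res = M / Q_s = 8.47 / 0.05525 = 153.303 s
Convert to SI: D = 0.0282 m, h = 0.00814 m, N = 191.6/60 = 3.19333 rev/s
Shear rate: γ̇ = πDN/h = π·0.0282·3.19333/0.00814 = 34.7551 s⁻¹
ΔT = η·γ̇²·t_res / (ρ·cp) = 1175 · (34.7551)² · 153.303 / (906 · 1732) = 138.66 K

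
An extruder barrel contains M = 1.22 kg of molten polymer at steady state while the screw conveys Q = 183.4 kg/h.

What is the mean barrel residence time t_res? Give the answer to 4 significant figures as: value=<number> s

value=23.95 s

Convert throughput: Q = 183.4 kg/h = 183.4/3600 = 0.0509444 kg/s
t_res = M / Q_s = 1.22 / 0.0509444 = 23.9477 s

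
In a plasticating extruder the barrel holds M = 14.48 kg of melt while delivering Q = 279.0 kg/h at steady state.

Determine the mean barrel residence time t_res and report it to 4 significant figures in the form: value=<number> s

value=186.8 s

Convert throughput: Q = 279.0 kg/h = 279.0/3600 = 0.0775 kg/s
t_res = M / Q_s = 14.48 / 0.0775 = 186.839 s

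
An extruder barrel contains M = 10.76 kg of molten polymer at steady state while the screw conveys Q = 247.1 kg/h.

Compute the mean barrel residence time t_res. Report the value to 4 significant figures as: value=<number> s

Convert throughput: Q = 247.1 kg/h = 247.1/3600 = 0.0686389 kg/s
t_res = M / Q_s = 10.76 / 0.0686389 = 156.762 s

value=156.8 s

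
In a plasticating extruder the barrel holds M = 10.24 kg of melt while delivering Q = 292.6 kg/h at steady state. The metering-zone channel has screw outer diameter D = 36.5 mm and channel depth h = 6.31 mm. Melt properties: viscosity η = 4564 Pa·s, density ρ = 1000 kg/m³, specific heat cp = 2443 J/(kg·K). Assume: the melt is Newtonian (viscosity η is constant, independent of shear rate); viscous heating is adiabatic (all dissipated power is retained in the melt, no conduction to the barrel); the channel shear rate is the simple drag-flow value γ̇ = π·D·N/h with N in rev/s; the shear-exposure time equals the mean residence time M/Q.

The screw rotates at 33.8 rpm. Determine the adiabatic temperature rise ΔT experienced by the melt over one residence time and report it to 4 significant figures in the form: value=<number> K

value=24.67 K

Convert throughput: Q = 292.6 kg/h = 292.6/3600 = 0.0812778 kg/s
t_res = M / Q_s = 10.24 ÷ 0.0812778 = 125.988 s
D = 36.5 mm = 0.0365 m;  h = 6.31 mm = 0.00631 m;  N = 33.8 rpm / 60 = 0.563333 rev/s
γ̇ = π D N / h = (π)(0.0365)(0.563333) / 0.00631 = 10.2371 s⁻¹
Adiabatic rise: ΔT = η γ̇² t_res / (ρ cp) = 4564·(10.2371)²·125.988 / (1000·2443) = 24.6665 K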